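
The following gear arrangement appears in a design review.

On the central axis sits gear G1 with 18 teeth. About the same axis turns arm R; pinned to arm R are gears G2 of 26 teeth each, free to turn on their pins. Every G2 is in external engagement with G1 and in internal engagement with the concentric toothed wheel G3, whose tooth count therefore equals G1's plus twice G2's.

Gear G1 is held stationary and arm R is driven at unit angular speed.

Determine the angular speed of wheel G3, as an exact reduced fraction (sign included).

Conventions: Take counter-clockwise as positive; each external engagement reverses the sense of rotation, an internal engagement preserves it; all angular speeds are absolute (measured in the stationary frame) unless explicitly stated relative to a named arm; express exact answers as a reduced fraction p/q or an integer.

recognized (axles ride arm R): planetary set, 18/26/70 teeth
ring teeth: 18 + 2·26 = 70
18(ω_sun−ω_arm) = −70(ω_ring−ω_arm),  ω_sun = 0, ω_arm = 1
ω_ring = 1 − (18/70)(0−1) = 44/35
exact speed ratio = 44/35

44/35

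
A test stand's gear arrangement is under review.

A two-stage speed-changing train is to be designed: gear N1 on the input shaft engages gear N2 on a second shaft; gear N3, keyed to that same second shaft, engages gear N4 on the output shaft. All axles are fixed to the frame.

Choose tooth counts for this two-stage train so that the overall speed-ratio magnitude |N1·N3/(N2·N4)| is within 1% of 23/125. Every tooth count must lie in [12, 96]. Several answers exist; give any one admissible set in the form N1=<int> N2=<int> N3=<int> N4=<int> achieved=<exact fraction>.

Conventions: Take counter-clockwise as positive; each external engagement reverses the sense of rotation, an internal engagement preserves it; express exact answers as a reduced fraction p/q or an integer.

class = fixed-axis compound train [2-stage, 23/125 wanted]
target = 23/125 in lowest terms: an exact hit needs N1·N3 = k·23 and N2·N4 = k·125 for one integer k, every count in [12, 96]; additionally prefer no 1:1 stage (N1 ≠ N2, N3 ≠ N4)
k = 1…11: no 1:1-free in-range split of k·23 and k·125 into factor pairs; take k = 12
k = 12: N1·N3 = 276 = 12·23, N2·N4 = 1500 = 20·75
achieved = 12·23/(20·75) = 23/125; |achieved − target| = 0 ≤ 23/12500 ✓

N1=12 N2=20 N3=23 N4=75 achieved=23/125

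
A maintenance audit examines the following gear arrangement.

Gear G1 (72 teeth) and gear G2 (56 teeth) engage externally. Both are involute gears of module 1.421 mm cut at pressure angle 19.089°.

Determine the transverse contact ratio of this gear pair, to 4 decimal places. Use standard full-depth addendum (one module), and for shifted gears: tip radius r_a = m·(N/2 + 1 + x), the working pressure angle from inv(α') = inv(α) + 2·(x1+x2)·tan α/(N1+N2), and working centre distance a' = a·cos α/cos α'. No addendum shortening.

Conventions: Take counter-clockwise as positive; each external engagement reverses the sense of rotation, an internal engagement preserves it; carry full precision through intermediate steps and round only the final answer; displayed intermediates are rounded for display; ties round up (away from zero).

1.8474

class = single-mesh tooth geometry [involute pair 72T × 56T, m = 1.421]
base radii: r_b1 = 48.343019, r_b2 = 37.600126
tip radii: r_a1 = 52.577000, r_a2 = 41.209000
no profile shift: α' = α, a' = a
action lengths: √(r_a1²−r_b1²) = 20.671077, √(r_a2²−r_b2²) = 16.864525
base pitch p_b = π·m·cos α = 4.218724
CR = (20.671077 + 16.864525 − 90.944000·sin 19.08900°)/4.218724 = 1.847382
contact ratio ≈ 1.8474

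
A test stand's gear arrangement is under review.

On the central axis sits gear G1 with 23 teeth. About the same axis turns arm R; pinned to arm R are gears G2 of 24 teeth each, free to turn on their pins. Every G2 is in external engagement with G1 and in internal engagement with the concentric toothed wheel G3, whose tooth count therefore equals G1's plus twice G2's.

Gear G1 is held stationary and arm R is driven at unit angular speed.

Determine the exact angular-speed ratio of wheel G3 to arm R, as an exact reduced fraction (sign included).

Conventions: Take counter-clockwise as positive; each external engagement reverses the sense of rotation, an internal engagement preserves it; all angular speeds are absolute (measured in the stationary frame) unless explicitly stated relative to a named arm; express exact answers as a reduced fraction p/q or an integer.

class = planetary set [G3 = 23+2·24 = 71; Willis about the carrier]
ring teeth: 23 + 2·24 = 71
23(ω_sun−ω_arm) = −71(ω_ring−ω_arm),  ω_sun = 0, ω_arm = 1
ω_ring = 1 − (23/71)(0−1) = 94/71
ω_out/ω_in = 94/71

94/71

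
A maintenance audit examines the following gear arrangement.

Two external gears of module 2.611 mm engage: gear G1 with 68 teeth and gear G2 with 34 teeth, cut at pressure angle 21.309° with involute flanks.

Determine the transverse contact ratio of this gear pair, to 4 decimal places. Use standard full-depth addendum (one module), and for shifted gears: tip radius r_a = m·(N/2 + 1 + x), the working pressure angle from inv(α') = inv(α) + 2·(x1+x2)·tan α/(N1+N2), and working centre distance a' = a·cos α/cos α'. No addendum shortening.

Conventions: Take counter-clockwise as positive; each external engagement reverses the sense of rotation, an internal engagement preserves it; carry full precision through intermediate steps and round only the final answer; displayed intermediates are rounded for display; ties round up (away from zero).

1.6771

recognized (one external pair, fixed centres): single-mesh tooth geometry, m = 2.611, N1 = 68, N2 = 34
base radii: r_b1 = 82.704891, r_b2 = 41.352445
tip radii: r_a1 = 91.385000, r_a2 = 46.998000
no profile shift: α' = α, a' = a
action lengths: √(r_a1²−r_b1²) = 38.873118, √(r_a2²−r_b2²) = 22.333546
base pitch p_b = π·m·cos α = 7.641914
CR = (38.873118 + 22.333546 − 133.161000·sin 21.30900°)/7.641914 = 1.677103
contact ratio ≈ 1.6771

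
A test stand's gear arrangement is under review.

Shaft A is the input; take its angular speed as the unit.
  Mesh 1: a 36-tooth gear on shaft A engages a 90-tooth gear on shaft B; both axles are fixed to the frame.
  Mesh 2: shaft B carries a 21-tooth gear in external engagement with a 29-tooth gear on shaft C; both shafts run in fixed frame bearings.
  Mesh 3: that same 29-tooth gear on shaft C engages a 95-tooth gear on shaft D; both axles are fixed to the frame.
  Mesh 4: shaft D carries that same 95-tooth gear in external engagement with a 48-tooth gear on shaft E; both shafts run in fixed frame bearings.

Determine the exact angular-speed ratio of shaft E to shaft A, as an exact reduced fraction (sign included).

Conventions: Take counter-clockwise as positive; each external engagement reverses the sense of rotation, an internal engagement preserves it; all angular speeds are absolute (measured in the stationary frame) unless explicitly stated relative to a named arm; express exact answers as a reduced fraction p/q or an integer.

7/40

class = fixed-axis compound train [4 meshes; 4 ratios multiply, 4 sense flips]
mesh 1 [36T→90T]: running ratio 2/5, sense −
mesh 2 [21T→29T]: running ratio 42/145, sense +
mesh 3 [29T→95T]: running ratio 42/475, sense −
mesh 4 [95T→48T]: running ratio 7/40, sense +
ω_out/ω_in = 7/40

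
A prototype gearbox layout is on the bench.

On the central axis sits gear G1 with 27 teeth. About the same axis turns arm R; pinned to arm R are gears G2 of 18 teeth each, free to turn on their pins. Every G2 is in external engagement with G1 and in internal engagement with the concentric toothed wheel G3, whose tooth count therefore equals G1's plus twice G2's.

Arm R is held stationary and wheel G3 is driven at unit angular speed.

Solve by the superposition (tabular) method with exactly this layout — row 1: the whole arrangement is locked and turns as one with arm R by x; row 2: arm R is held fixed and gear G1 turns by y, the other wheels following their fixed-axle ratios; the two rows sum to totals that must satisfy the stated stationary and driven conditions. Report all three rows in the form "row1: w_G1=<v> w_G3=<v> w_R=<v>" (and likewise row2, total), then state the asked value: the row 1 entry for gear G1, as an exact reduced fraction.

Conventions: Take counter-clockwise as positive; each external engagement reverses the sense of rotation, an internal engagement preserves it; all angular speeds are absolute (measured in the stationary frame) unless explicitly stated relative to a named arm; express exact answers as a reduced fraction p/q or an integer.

row1: w_G1=0 w_G3=0 w_R=0
row2: w_G1=-7/3 w_G3=1 w_R=0
total: w_G1=-7/3 w_G3=1 w_R=0
asked value: 0

class = planetary set [G3 = 27+2·18 = 63; Willis about the carrier]
superposition row 1 [locked train]: every member turns x
row 2: sun turns y, ring = −(27/63)·y, arm 0
boundary: total ω_arm = x = 0 and total ω_ring = x − (27/63)·y = 1  ⇒  y = -7/3, x = 0
row 2 ring = −(27/63)·(-7/3) = 1
totals (row 1 + row 2): sun 0 + (-7/3) = -7/3, ring 0 + 1 = 1, arm 0 + 0 = 0
asked cell (row1, sun) = 0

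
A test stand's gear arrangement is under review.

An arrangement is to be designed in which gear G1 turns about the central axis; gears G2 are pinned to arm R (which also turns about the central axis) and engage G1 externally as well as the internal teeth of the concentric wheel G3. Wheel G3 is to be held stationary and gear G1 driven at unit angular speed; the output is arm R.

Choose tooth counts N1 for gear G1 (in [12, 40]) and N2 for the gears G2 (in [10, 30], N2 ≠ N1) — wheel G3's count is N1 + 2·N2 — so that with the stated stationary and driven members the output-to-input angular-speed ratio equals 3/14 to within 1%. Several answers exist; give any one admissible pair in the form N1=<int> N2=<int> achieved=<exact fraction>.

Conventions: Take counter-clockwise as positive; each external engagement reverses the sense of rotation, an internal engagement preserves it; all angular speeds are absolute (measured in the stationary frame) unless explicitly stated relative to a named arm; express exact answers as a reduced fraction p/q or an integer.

N1=12 N2=16 achieved=3/14

planetary set to be sized for 3/14 (Willis relation)
Willis with ω_ring = 0: ω_arm/ω_sun = N1/(N1+N3); set equal to 3/14  ⇒  N3/N1 = 1/(3/14) − 1 = 11/3
N3 = N1 + 2·N2  ⇒  N2/N1 = (N3/N1 − 1)/2 = (11/3 − 1)/2 = 4/3
smallest multiple with N1 ≥ 12 and N2 ≥ 10: k = 4  ⇒  N1 = 4·3 = 12, N2 = 4·4 = 16 (N1 ≤ 40, N2 ≤ 30, N2 ≠ N1 ✓), N3 = 12 + 2·16 = 44
check: N1/(N1+N3) with N1 = 12, N3 = 44 gives 3/14; |achieved − target| = 0 ≤ 3/1400 ✓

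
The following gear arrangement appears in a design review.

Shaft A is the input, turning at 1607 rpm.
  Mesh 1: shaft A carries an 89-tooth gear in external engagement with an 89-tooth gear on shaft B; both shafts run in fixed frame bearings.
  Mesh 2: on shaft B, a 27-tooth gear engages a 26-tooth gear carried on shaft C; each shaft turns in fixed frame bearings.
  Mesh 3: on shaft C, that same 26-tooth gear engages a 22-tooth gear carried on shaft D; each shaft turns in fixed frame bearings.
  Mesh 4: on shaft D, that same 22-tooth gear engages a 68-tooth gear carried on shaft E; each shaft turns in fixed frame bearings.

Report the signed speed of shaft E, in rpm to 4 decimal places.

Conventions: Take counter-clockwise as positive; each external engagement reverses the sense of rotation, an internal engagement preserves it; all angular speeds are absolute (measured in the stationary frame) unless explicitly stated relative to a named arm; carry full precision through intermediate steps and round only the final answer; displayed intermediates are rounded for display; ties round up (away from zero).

recognized (5 fixed axles, 4 meshes): fixed-axis compound train
mesh 1 [89T→89T]: ω = 1607.0000×89/89 = 1607.0000 rpm, sense flips to −
mesh 2 [27T→26T]: ω = 1607.0000×27/26 = 1668.8077 rpm, sense flips to +
mesh 3 [26T→22T]: ω = 1668.8077×26/22 = 1972.2273 rpm, sense flips to −
mesh 4 [22T→68T]: ω = 1972.2273×22/68 = 638.0735 rpm, sense flips to +
signed output speed = +638.0735 rpm

+638.0735 rpm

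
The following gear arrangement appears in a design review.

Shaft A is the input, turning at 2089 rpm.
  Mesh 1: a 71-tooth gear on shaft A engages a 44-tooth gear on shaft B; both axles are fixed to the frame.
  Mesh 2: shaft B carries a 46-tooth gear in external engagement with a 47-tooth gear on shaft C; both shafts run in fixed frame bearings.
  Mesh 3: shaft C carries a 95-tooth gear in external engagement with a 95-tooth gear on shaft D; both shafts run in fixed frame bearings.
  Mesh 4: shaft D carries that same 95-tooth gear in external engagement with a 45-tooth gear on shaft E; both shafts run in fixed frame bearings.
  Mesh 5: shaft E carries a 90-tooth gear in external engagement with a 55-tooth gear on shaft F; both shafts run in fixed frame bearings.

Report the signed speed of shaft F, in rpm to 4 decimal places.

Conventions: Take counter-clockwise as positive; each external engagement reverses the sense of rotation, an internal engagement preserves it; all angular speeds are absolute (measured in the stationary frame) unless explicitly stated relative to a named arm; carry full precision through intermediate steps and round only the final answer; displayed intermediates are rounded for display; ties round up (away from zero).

5-mesh fixed-axis compound train (all bearings frame-fixed)
mesh 1 [71T→44T]: ω = 2089.0000×71/44 = 3370.8864 rpm, sense flips to −
mesh 2 [46T→47T]: ω = 3370.8864×46/47 = 3299.1654 rpm, sense flips to +
mesh 3 [95T→95T]: ω = 3299.1654×95/95 = 3299.1654 rpm, sense flips to −
mesh 4 [95T→45T]: ω = 3299.1654×95/45 = 6964.9047 rpm, sense flips to +
mesh 5 [90T→55T]: ω = 6964.9047×90/55 = 11397.1168 rpm, sense flips to −
signed output speed = -11397.1168 rpm

-11397.1168 rpm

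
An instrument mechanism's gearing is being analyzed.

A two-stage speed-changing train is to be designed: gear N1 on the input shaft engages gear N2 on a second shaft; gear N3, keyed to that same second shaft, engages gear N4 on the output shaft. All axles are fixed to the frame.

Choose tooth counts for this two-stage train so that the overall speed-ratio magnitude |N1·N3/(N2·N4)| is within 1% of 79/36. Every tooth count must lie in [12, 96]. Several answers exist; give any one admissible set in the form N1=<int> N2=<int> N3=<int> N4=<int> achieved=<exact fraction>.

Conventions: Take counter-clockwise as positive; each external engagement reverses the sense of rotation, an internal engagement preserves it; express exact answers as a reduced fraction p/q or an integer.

N1=12 N2=36 N3=79 N4=12 achieved=79/36

topology: fixed-axis compound train — 2 stages, target 79/36
target = 79/36 in lowest terms: an exact hit needs N1·N3 = k·79 and N2·N4 = k·36 for one integer k, every count in [12, 96]; additionally prefer no 1:1 stage (N1 ≠ N2, N3 ≠ N4)
k = 1…11: no 1:1-free in-range split of k·79 and k·36 into factor pairs; take k = 12
k = 12: N1·N3 = 948 = 12·79, N2·N4 = 432 = 36·12
achieved = 12·79/(36·12) = 79/36; |achieved − target| = 0 ≤ 79/3600 ✓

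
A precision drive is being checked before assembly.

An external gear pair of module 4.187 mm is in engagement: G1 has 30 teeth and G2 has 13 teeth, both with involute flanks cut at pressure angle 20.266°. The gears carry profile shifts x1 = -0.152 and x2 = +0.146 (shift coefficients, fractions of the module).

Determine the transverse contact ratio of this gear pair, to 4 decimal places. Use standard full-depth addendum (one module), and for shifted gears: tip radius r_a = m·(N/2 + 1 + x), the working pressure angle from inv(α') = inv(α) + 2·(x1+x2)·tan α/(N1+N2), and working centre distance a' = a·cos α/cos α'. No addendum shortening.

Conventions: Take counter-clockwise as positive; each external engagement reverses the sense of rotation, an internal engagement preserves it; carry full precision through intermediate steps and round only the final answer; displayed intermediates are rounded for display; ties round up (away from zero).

1.5181

topology: single-mesh involute geometry — m = 4.187, 30T/13T pair
base radii: r_b1 = 58.917034, r_b2 = 25.530715
tip radii: r_a1 = 66.355576, r_a2 = 32.013802
inv(α') = inv(20.266°) + 2·(-0.152+0.146)·tan α/(30+13) = 0.01542530  ⇒  α' = 20.22259°
a' = a·cos α / cos α' = 90.0205·cos 20.266°/cos 20.22259° = 89.995352
action lengths: √(r_a1²−r_b1²) = 30.526145, √(r_a2²−r_b2²) = 19.314920
base pitch p_b = π·m·cos α = 12.339555
CR = (30.526145 + 19.314920 − 89.995352·sin 20.22259°)/12.339555 = 1.518088
contact ratio ≈ 1.5181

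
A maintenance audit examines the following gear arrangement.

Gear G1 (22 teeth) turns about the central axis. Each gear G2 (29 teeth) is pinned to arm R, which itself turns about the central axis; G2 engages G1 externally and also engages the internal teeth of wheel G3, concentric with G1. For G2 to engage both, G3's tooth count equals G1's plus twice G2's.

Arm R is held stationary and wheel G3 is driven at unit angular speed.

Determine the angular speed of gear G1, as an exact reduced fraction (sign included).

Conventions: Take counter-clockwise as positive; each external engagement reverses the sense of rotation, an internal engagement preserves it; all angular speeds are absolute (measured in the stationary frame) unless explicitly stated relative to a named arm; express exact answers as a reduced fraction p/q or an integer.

-40/11

topology: planetary set — G1 22T / G2 29T / G3 80T, arm = carrier (Willis)
ring teeth: 22 + 2·29 = 80
22(ω_sun−ω_arm) = −80(ω_ring−ω_arm),  ω_arm = 0, ω_ring = 1
ω_sun = 0 − (80/22)(1−0) = -40/11
exact speed ratio = -40/11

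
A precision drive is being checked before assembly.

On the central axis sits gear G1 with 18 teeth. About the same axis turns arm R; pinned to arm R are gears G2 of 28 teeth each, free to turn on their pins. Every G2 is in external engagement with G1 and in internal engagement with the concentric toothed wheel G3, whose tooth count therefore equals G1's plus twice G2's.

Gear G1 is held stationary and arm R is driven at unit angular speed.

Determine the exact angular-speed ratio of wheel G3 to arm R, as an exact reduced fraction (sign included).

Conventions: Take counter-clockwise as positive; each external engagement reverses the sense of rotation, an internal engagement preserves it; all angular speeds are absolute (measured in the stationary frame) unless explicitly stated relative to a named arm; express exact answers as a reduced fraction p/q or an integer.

46/37

class = planetary set [G3 = 18+2·28 = 74; Willis about the carrier]
ring teeth: 18 + 2·28 = 74
18(ω_sun−ω_arm) = −74(ω_ring−ω_arm),  ω_sun = 0, ω_arm = 1
ω_ring = 1 − (18/74)(0−1) = 46/37
ω_out/ω_in = 46/37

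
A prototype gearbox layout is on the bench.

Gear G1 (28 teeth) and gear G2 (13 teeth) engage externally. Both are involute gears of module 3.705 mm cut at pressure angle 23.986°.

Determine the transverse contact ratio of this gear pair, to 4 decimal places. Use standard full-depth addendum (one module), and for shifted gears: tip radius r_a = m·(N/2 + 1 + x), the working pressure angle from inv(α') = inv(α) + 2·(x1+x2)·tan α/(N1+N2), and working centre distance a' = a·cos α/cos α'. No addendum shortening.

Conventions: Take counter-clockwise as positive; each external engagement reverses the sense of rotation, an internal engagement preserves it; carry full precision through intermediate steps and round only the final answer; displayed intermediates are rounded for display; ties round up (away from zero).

1.4222

class = single-mesh tooth geometry [involute pair 28T × 13T, m = 3.705]
base radii: r_b1 = 47.390757, r_b2 = 22.002851
tip radii: r_a1 = 55.575000, r_a2 = 27.787500
no profile shift: α' = α, a' = a
action lengths: √(r_a1²−r_b1²) = 29.029241, √(r_a2²−r_b2²) = 16.971143
base pitch p_b = π·m·cos α = 10.634461
CR = (29.029241 + 16.971143 − 75.952500·sin 23.98600°)/10.634461 = 1.422232
contact ratio ≈ 1.4222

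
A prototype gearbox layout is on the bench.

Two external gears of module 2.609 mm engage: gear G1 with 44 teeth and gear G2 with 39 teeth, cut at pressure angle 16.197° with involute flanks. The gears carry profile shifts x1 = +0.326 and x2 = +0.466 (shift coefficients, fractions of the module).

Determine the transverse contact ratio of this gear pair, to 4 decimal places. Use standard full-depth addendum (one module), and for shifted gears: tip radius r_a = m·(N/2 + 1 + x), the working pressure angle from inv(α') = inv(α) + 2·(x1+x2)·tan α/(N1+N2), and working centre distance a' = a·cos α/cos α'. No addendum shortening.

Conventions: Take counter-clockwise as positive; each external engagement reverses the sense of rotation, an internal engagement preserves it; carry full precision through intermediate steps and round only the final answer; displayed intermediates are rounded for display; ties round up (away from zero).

1.7797

topology: single-mesh involute geometry — m = 2.609, 44T/39T pair
base radii: r_b1 = 55.119775, r_b2 = 48.856165
tip radii: r_a1 = 60.857534, r_a2 = 54.700294
inv(α') = inv(16.197°) + 2·(+0.326+0.466)·tan α/(44+39) = 0.01332253  ⇒  α' = 19.28881°
a' = a·cos α / cos α' = 108.2735·cos 16.197°/cos 19.28881° = 110.159698
action lengths: √(r_a1²−r_b1²) = 25.796314, √(r_a2²−r_b2²) = 24.600759
base pitch p_b = π·m·cos α = 7.871086
CR = (25.796314 + 24.600759 − 110.159698·sin 19.28881°)/7.871086 = 1.779681
contact ratio ≈ 1.7797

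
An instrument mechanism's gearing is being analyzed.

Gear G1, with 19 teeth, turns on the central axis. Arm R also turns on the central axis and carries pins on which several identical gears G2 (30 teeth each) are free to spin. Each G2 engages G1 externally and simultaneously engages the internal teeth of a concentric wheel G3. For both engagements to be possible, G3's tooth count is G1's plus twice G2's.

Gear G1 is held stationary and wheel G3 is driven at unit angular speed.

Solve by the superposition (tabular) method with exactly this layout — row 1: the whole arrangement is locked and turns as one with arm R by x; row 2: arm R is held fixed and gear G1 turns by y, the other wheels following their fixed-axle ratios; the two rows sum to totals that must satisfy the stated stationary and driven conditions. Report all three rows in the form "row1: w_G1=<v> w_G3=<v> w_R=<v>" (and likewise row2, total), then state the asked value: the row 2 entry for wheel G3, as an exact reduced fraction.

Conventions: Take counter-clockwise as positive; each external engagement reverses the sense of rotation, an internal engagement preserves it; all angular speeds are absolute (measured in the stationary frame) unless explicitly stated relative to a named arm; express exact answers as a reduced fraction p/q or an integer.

row1: w_G1=79/98 w_G3=79/98 w_R=79/98
row2: w_G1=-79/98 w_G3=19/98 w_R=0
total: w_G1=0 w_G3=1 w_R=79/98
asked value: 19/98

recognized (axles ride arm R): planetary set, 19/30/79 teeth
row 1 — lock + rotate with arm: ω_sun = ω_ring = ω_arm = x
row 2 — arm fixed, fixed-axis ratios: sun y, ring −(19/79)·y, arm 0
boundary: total ω_sun = x + y = 0 and total ω_ring = x − (19/79)·y = 1  ⇒  y = -79/98, x = 79/98
row 2 ring = −(19/79)·(-79/98) = 19/98
totals (row 1 + row 2): sun 79/98 + (-79/98) = 0, ring 79/98 + 19/98 = 1, arm 79/98 + 0 = 79/98
asked cell (row2, ring) = 19/98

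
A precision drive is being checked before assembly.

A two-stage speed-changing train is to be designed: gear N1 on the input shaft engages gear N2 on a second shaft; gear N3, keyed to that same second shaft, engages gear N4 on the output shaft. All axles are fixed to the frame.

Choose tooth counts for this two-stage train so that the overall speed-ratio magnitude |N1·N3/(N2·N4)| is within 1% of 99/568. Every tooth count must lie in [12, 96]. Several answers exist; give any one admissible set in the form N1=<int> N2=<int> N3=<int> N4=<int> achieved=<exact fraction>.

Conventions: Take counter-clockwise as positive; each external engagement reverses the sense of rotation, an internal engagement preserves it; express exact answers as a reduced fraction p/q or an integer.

N1=12 N2=32 N3=33 N4=71 achieved=99/568

design class (target 99/568): fixed-axis compound train
target = 99/568 in lowest terms: an exact hit needs N1·N3 = k·99 and N2·N4 = k·568 for one integer k, every count in [12, 96]; additionally prefer no 1:1 stage (N1 ≠ N2, N3 ≠ N4)
k = 1…3: no 1:1-free in-range split of k·99 and k·568 into factor pairs; take k = 4
k = 4: N1·N3 = 396 = 12·33, N2·N4 = 2272 = 32·71
achieved = 12·33/(32·71) = 99/568; |achieved − target| = 0 ≤ 99/56800 ✓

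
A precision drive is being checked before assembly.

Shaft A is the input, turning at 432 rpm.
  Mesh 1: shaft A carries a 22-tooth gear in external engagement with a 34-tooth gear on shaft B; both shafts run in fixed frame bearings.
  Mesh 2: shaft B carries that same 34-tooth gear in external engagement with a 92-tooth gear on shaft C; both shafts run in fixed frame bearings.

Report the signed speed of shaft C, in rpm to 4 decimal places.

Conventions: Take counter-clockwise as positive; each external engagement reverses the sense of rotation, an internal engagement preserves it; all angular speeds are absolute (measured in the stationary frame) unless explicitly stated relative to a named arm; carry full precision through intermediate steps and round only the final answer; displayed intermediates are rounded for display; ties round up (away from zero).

2-mesh fixed-axis compound train (all bearings frame-fixed)
mesh 1 [22T→34T]: ω = 432.0000×22/34 = 279.5294 rpm, sense flips to −
mesh 2 [34T→92T]: ω = 279.5294×34/92 = 103.3043 rpm, sense flips to +
signed output speed = +103.3043 rpm

+103.3043 rpm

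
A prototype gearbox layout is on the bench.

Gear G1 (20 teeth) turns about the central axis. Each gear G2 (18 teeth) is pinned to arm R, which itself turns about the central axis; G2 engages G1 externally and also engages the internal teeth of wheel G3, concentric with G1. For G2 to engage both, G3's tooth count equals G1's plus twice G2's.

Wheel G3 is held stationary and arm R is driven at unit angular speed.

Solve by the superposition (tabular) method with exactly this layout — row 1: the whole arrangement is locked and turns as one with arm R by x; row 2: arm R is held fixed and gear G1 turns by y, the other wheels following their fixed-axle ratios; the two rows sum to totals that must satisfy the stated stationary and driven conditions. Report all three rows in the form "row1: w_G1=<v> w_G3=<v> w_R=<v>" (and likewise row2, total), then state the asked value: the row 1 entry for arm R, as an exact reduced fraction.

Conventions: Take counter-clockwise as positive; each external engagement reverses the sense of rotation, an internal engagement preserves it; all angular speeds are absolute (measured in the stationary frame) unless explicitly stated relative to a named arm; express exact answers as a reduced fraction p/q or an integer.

recognized (axles ride arm R): planetary set, 20/18/56 teeth
row 1: whole set turns with the arm by x
row 2 (arm held, sun turns y): ω_ring = −(20/56)·y, ω_arm = 0
boundary: total ω_ring = x − (20/56)·y = 0 and total ω_arm = x = 1  ⇒  y = 14/5, x = 1
row 2 ring = −(20/56)·14/5 = -1
totals (row 1 + row 2): sun 1 + 14/5 = 19/5, ring 1 + (-1) = 0, arm 1 + 0 = 1
asked cell (row1, arm) = 1

row1: w_G1=1 w_G3=1 w_R=1
row2: w_G1=14/5 w_G3=-1 w_R=0
total: w_G1=19/5 w_G3=0 w_R=1
asked value: 1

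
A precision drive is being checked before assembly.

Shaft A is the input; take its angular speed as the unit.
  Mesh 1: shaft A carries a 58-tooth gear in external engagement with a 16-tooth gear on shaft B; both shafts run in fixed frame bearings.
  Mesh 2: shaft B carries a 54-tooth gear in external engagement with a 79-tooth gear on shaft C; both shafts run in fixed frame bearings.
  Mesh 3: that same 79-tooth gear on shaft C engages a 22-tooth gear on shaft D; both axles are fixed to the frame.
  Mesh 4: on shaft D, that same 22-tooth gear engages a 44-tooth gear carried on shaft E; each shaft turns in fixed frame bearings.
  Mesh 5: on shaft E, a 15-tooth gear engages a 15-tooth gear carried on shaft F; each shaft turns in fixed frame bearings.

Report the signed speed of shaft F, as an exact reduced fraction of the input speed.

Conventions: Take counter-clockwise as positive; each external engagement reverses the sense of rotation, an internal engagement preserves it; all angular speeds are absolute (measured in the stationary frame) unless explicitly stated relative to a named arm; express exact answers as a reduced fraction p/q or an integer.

-783/176

5-mesh fixed-axis compound train (all bearings frame-fixed)
mesh 1 [58T→16T]: |ω|/ω_in = 1×58/16 = 29/8, sense flips to −
mesh 2 [54T→79T]: |ω|/ω_in = (29/8)×54/79 = 783/316, sense flips to +
mesh 3 [79T→22T]: |ω|/ω_in = (783/316)×79/22 = 783/88, sense flips to −
mesh 4 [22T→44T]: |ω|/ω_in = (783/88)×22/44 = 783/176, sense flips to +
mesh 5 [15T→15T]: |ω|/ω_in = (783/176)×15/15 = 783/176, sense flips to −
signed output speed (× input speed) = -783/176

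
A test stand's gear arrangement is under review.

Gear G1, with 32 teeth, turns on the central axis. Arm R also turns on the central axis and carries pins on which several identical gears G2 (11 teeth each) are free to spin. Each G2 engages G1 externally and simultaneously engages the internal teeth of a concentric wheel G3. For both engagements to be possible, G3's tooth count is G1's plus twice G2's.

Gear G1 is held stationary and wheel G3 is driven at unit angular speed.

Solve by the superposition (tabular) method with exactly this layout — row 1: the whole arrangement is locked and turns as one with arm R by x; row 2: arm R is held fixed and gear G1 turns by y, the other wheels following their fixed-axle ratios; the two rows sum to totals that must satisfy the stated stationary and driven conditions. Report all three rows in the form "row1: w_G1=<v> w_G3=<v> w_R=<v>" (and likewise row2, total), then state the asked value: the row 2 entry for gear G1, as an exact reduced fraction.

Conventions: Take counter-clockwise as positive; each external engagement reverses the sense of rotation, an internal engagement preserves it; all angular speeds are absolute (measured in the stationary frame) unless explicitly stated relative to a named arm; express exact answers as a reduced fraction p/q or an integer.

recognized (axles ride arm R): planetary set, 32/11/54 teeth
superposition row 1 [locked train]: every member turns x
row 2 (arm held, sun turns y): ω_ring = −(32/54)·y, ω_arm = 0
boundary: total ω_sun = x + y = 0 and total ω_ring = x − (32/54)·y = 1  ⇒  y = -27/43, x = 27/43
row 2 ring = −(32/54)·(-27/43) = 16/43
totals (row 1 + row 2): sun 27/43 + (-27/43) = 0, ring 27/43 + 16/43 = 1, arm 27/43 + 0 = 27/43
asked cell (row2, sun) = -27/43

row1: w_G1=27/43 w_G3=27/43 w_R=27/43
row2: w_G1=-27/43 w_G3=16/43 w_R=0
total: w_G1=0 w_G3=1 w_R=27/43
asked value: -27/43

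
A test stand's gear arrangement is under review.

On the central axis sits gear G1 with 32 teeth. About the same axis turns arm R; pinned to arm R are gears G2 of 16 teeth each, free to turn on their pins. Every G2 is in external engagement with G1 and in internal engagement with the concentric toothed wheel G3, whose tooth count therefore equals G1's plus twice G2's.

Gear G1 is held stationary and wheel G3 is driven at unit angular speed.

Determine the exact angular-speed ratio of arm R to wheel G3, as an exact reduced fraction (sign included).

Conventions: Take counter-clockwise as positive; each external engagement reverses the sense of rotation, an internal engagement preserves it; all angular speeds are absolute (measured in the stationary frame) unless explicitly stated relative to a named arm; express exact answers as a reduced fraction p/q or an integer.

planetary set (32T centre, 16T on arm, 64T internal) — Willis relation
ring teeth: 32 + 2·16 = 64
32(ω_sun−ω_arm) = −64(ω_ring−ω_arm),  ω_sun = 0, ω_ring = 1
32(0−ω_arm) = −64(1−ω_arm)  ⇒  96·ω_arm = 64  ⇒  ω_arm = 2/3
ω_out/ω_in = 2/3

2/3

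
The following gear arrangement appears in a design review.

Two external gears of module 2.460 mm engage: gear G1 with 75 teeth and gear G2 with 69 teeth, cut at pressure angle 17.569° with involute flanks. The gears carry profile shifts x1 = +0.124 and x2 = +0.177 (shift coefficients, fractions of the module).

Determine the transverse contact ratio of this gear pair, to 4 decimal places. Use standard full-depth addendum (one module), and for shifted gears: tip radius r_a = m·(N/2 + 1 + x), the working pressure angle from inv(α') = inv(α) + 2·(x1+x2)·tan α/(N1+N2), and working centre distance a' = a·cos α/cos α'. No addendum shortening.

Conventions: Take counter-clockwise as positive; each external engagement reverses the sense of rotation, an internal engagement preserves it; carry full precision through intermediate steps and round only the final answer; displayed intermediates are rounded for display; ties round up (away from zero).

1.9193

topology: single-mesh involute geometry — m = 2.460, 75T/69T pair
base radii: r_b1 = 87.946918, r_b2 = 80.911165
tip radii: r_a1 = 95.015040, r_a2 = 87.765420
inv(α') = inv(17.569°) + 2·(+0.124+0.177)·tan α/(75+69) = 0.01131006  ⇒  α' = 18.29315°
a' = a·cos α / cos α' = 177.1200·cos 17.569°/cos 18.29315° = 177.845878
action lengths: √(r_a1²−r_b1²) = 35.961054, √(r_a2²−r_b2²) = 34.002241
base pitch p_b = π·m·cos α = 7.367824
CR = (35.961054 + 34.002241 − 177.845878·sin 18.29315°)/7.367824 = 1.919321
contact ratio ≈ 1.9193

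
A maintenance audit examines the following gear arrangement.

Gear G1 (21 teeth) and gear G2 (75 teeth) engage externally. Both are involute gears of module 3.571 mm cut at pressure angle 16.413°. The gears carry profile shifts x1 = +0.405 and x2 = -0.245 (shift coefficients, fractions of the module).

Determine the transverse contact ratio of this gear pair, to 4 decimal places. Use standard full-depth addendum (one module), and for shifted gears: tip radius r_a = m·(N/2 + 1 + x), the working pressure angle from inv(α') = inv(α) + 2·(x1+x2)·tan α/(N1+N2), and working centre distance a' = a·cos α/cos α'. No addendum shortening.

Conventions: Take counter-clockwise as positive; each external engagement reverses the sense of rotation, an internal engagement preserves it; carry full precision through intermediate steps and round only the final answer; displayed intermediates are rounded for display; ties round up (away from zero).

1.7441

single-mesh involute tooth geometry (21T engaging 75T at module 3.571)
base radii: r_b1 = 35.967554, r_b2 = 128.455551
tip radii: r_a1 = 42.512755, r_a2 = 136.608605
inv(α') = inv(16.413°) + 2·(+0.405-0.245)·tan α/(21+75) = 0.00908355  ⇒  α' = 17.03599°
a' = a·cos α / cos α' = 171.4080·cos 16.413°/cos 17.03599° = 171.968944
action lengths: √(r_a1²−r_b1²) = 22.664275, √(r_a2²−r_b2²) = 46.487444
base pitch p_b = π·m·cos α = 10.761467
CR = (22.664275 + 46.487444 − 171.968944·sin 17.03599°)/10.761467 = 1.744147
contact ratio ≈ 1.7441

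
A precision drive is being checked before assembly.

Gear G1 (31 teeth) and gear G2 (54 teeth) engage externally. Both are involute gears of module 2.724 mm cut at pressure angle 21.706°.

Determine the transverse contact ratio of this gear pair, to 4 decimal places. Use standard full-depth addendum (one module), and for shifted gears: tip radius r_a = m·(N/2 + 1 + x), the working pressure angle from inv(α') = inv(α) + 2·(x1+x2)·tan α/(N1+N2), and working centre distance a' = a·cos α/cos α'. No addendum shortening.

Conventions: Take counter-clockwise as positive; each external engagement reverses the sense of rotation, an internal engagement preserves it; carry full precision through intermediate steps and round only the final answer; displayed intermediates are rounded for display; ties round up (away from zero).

1.6355

single-mesh involute tooth geometry (31T engaging 54T at module 2.724)
base radii: r_b1 = 39.228200, r_b2 = 68.332994
tip radii: r_a1 = 44.946000, r_a2 = 76.272000
no profile shift: α' = α, a' = a
action lengths: √(r_a1²−r_b1²) = 21.938350, √(r_a2²−r_b2²) = 33.882442
base pitch p_b = π·m·cos α = 7.950905
CR = (21.938350 + 33.882442 − 115.770000·sin 21.70600°)/7.950905 = 1.635530
contact ratio ≈ 1.6355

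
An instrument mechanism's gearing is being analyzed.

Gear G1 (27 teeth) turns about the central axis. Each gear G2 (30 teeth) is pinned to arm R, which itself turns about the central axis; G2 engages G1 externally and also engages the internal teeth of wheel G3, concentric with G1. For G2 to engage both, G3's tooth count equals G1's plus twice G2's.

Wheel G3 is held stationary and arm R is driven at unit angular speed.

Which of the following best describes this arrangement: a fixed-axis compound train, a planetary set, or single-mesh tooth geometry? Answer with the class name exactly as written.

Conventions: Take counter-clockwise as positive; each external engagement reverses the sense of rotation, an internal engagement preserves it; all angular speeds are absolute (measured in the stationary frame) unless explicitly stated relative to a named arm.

planetary set

class = planetary set [G3 = 27+2·30 = 87; Willis about the carrier]
classification: planetary set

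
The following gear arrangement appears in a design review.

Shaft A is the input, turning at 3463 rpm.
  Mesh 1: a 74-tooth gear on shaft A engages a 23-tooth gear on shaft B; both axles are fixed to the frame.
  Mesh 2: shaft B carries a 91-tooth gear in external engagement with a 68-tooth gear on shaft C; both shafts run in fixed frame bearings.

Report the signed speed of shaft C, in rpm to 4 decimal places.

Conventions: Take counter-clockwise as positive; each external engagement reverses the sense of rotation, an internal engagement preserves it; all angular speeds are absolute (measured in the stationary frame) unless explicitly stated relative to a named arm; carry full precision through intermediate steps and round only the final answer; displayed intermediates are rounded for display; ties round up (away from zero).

class = fixed-axis compound train [2 meshes; 2 ratios multiply, 2 sense flips]
mesh 1 [74T→23T]: ω = 3463.0000×74/23 = 11141.8261 rpm, sense flips to −
mesh 2 [91T→68T]: ω = 11141.8261×91/68 = 14910.3849 rpm, sense flips to +
signed output speed = +14910.3849 rpm

+14910.3849 rpm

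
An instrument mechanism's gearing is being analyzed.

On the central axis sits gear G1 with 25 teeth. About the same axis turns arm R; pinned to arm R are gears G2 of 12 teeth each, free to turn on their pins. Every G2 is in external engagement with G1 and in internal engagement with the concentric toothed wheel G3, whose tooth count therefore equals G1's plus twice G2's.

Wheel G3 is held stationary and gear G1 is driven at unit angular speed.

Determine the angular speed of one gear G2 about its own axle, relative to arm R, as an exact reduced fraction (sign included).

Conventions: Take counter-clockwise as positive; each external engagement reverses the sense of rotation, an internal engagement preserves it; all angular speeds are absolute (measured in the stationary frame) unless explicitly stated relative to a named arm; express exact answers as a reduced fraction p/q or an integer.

planetary set (25T centre, 12T on arm, 49T internal) — Willis relation
ring teeth: 25 + 2·12 = 49
25(ω_sun−ω_arm) = −49(ω_ring−ω_arm),  ω_ring = 0, ω_sun = 1
25(1−ω_arm) = −49(0−ω_arm)  ⇒  74·ω_arm = 25  ⇒  ω_arm = 25/74
sun–planet mesh: 25·(1−25/74) = −12·(ω_p−ω_arm)  ⇒  ω_p−ω_arm = -1225/888
exact speed ratio = -1225/888

-1225/888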